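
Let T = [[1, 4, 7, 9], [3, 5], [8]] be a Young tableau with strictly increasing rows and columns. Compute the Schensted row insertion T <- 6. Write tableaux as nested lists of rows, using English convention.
In row 1, 6 replaces 7 (the leftmost entry greater than 6); 7 is bumped to row 2. 7 is appended to row 2. The new tableau is [[1, 4, 6, 9], [3, 5, 7], [8]].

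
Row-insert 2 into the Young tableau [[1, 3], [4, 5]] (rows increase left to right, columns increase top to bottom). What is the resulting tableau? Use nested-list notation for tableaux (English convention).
[[1, 2], [3, 5], [4]]

In row 1, 2 replaces 3 (the leftmost entry greater than 2); 3 is bumped to row 2. In row 2, 3 replaces 4 (the leftmost entry greater than 3); 4 is bumped to row 3. 4 starts a new row 3. The new tableau is [[1, 2], [3, 5], [4]].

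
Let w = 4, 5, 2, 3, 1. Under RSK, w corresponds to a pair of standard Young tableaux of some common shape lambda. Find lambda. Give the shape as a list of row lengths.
Row-insert each entry into an empty tableau.

After inserting 4: P = [[4]].
After inserting 5: P = [[4, 5]].
After inserting 2: P = [[2, 5], [4]].
After inserting 3: P = [[2, 3], [4, 5]].
After inserting 1: P = [[1, 3], [2, 5], [4]].

The final insertion tableau P = [[1, 3], [2, 5], [4]] has shape [2, 2, 1].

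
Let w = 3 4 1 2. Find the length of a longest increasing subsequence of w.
2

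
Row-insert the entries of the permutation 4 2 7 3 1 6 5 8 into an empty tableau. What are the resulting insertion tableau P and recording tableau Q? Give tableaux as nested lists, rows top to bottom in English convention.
P = [[1, 3, 5, 8], [2, 6], [4, 7]], Q = [[1, 3, 6, 8], [2, 4], [5, 7]]

Insert each entry of the permutation into P by Schensted row insertion, recording in Q the position of each new cell.

Insert 4: appended to row 1. P = [[4]].
Insert 2: 2 bumps 4 from row 1; 4 starts row 2. P = [[2], [4]].
Insert 7: appended to row 1. P = [[2, 7], [4]].
Insert 3: 3 bumps 7 from row 1; 7 appends to row 2. P = [[2, 3], [4, 7]].
Insert 1: 1 bumps 2 from row 1; 2 bumps 4 from row 2; 4 starts row 3. P = [[1, 3], [2, 7], [4]].
Insert 6: appended to row 1. P = [[1, 3, 6], [2, 7], [4]].
Insert 5: 5 bumps 6 from row 1; 6 bumps 7 from row 2; 7 appends to row 3. P = [[1, 3, 5], [2, 6], [4, 7]].
Insert 8: appended to row 1. P = [[1, 3, 5, 8], [2, 6], [4, 7]].

So P = [[1, 3, 5, 8], [2, 6], [4, 7]], Q = [[1, 3, 6, 8], [2, 4], [5, 7]].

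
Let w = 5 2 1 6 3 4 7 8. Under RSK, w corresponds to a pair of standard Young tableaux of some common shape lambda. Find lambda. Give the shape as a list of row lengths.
Row-insert each entry into an empty tableau.

After inserting 5: P = [[5]].
After inserting 2: P = [[2], [5]].
After inserting 1: P = [[1], [2], [5]].
After inserting 6: P = [[1, 6], [2], [5]].
After inserting 3: P = [[1, 3], [2, 6], [5]].
After inserting 4: P = [[1, 3, 4], [2, 6], [5]].
After inserting 7: P = [[1, 3, 4, 7], [2, 6], [5]].
After inserting 8: P = [[1, 3, 4, 7, 8], [2, 6], [5]].

The final insertion tableau P = [[1, 3, 4, 7, 8], [2, 6], [5]] has shape [5, 2, 1].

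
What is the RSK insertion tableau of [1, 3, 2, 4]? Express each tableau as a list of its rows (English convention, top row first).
P = [[1, 2, 4], [3]]

Insert 1: appended to row 1. P = [[1]].
Insert 3: appended to row 1. P = [[1, 3]].
Insert 2: 2 bumps 3 from row 1; 3 starts row 2. P = [[1, 2], [3]].
Insert 4: appended to row 1. P = [[1, 2, 4], [3]].

So P = [[1, 2, 4], [3]].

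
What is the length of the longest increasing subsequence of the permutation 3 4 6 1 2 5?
3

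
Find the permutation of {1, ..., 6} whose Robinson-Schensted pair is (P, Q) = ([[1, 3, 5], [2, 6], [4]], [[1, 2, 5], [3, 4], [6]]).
Reverse the RSK construction: for i from n down to 1, find the cell of Q containing i, remove the entry at that cell from P, and reverse-bump it up through P; the value ejected from row 1 is w(i).

Step i=6: Q has 6 at row 3, column 1; remove 4 from row 3 of P and reverse-bump: 4 enters row 2 and ejects 2; 2 enters row 1 and ejects 1. So w(6) = 1. P is now [[2, 3, 5], [4, 6]].
Step i=5: Q has 5 at row 1, column 3; remove that cell from P, ejecting 5. So w(5) = 5. P is now [[2, 3], [4, 6]].
Step i=4: Q has 4 at row 2, column 2; remove 6 from row 2 of P and reverse-bump: 6 enters row 1 and ejects 3. So w(4) = 3. P is now [[2, 6], [4]].
Step i=3: Q has 3 at row 2, column 1; remove 4 from row 2 of P and reverse-bump: 4 enters row 1 and ejects 2. So w(3) = 2. P is now [[4, 6]].
Step i=2: Q has 2 at row 1, column 2; remove that cell from P, ejecting 6. So w(2) = 6. P is now [[4]].
Step i=1: Q has 1 at row 1, column 1; remove that cell from P, ejecting 4. So w(1) = 4. P is now [].

So w = 4 6 2 3 5 1.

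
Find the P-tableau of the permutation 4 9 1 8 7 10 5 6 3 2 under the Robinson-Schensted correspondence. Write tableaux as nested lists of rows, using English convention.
Insert 4: appended to row 1. P = [[4]].
Insert 9: appended to row 1. P = [[4, 9]].
Insert 1: 1 bumps 4 from row 1; 4 starts row 2. P = [[1, 9], [4]].
Insert 8: 8 bumps 9 from row 1; 9 appends to row 2. P = [[1, 8], [4, 9]].
Insert 7: 7 bumps 8 from row 1; 8 bumps 9 from row 2; 9 starts row 3. P = [[1, 7], [4, 8], [9]].
Insert 10: appended to row 1. P = [[1, 7, 10], [4, 8], [9]].
Insert 5: 5 bumps 7 from row 1; 7 bumps 8 from row 2; 8 bumps 9 from row 3; 9 starts row 4. P = [[1, 5, 10], [4, 7], [8], [9]].
Insert 6: 6 bumps 10 from row 1; 10 appends to row 2. P = [[1, 5, 6], [4, 7, 10], [8], [9]].
Insert 3: 3 bumps 5 from row 1; 5 bumps 7 from row 2; 7 bumps 8 from row 3; 8 bumps 9 from row 4; 9 starts row 5. P = [[1, 3, 6], [4, 5, 10], [7], [8], [9]].
Insert 2: 2 bumps 3 from row 1; 3 bumps 4 from row 2; 4 bumps 7 from row 3; 7 bumps 8 from row 4; 8 bumps 9 from row 5; 9 starts row 6. P = [[1, 2, 6], [3, 5, 10], [4], [7], [8], [9]].

So P = [[1, 2, 6], [3, 5, 10], [4], [7], [8], [9]].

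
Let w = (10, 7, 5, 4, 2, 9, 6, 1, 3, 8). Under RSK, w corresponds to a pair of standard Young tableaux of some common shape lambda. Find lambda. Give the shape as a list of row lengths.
[3, 2, 2, 1, 1, 1]

Row-insert each entry into an empty tableau.

After inserting 10: P = [[10]].
After inserting 7: P = [[7], [10]].
After inserting 5: P = [[5], [7], [10]].
After inserting 4: P = [[4], [5], [7], [10]].
After inserting 2: P = [[2], [4], [5], [7], [10]].
After inserting 9: P = [[2, 9], [4], [5], [7], [10]].
After inserting 6: P = [[2, 6], [4, 9], [5], [7], [10]].
After inserting 1: P = [[1, 6], [2, 9], [4], [5], [7], [10]].
After inserting 3: P = [[1, 3], [2, 6], [4, 9], [5], [7], [10]].
After inserting 8: P = [[1, 3, 8], [2, 6], [4, 9], [5], [7], [10]].

The final insertion tableau P = [[1, 3, 8], [2, 6], [4, 9], [5], [7], [10]] has shape [3, 2, 2, 1, 1, 1].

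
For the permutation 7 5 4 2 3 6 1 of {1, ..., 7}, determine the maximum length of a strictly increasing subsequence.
3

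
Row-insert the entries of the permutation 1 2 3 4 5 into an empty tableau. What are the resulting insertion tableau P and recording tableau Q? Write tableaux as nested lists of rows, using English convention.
P = [[1, 2, 3, 4, 5]], Q = [[1, 2, 3, 4, 5]]

Insert each entry of the permutation into P by Schensted row insertion, recording in Q the position of each new cell.

After inserting 1: P = [[1]].
After inserting 2: P = [[1, 2]].
After inserting 3: P = [[1, 2, 3]].
After inserting 4: P = [[1, 2, 3, 4]].
After inserting 5: P = [[1, 2, 3, 4, 5]].

So P = [[1, 2, 3, 4, 5]], Q = [[1, 2, 3, 4, 5]].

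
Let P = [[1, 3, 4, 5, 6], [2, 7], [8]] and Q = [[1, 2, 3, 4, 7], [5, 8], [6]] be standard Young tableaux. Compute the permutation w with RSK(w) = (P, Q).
2 3 4 8 5 1 7 6

Reverse RSK: for i = n, n-1, ..., 1, locate i in Q, remove the corresponding corner cell from P, and reverse-bump its entry up through P; the value ejected from row 1 is w(i).

So w = 2 3 4 8 5 1 7 6.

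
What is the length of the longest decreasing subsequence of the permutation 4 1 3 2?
3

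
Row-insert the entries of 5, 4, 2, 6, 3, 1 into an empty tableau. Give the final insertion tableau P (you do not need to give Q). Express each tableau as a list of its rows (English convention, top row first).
Insert 5: appended to row 1. P = [[5]].
Insert 4: 4 bumps 5 from row 1; 5 starts row 2. P = [[4], [5]].
Insert 2: 2 bumps 4 from row 1; 4 bumps 5 from row 2; 5 starts row 3. P = [[2], [4], [5]].
Insert 6: appended to row 1. P = [[2, 6], [4], [5]].
Insert 3: 3 bumps 6 from row 1; 6 appends to row 2. P = [[2, 3], [4, 6], [5]].
Insert 1: 1 bumps 2 from row 1; 2 bumps 4 from row 2; 4 bumps 5 from row 3; 5 starts row 4. P = [[1, 3], [2, 6], [4], [5]].

So P = [[1, 3], [2, 6], [4], [5]].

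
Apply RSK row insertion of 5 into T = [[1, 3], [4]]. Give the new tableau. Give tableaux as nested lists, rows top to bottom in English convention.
5 is larger than every entry of row 1, so it is appended to row 1. The new tableau is [[1, 3, 5], [4]].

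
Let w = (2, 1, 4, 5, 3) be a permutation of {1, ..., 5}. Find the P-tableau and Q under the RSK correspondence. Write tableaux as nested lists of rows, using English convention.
Insert each entry of the permutation into P by Schensted row insertion, recording in Q the position of each new cell.

Insert 2: appended to row 1. P = [[2]], Q = [[1]].
Insert 1: 1 bumps 2 from row 1; 2 starts row 2. P = [[1], [2]], Q = [[1], [2]].
Insert 4: appended to row 1. P = [[1, 4], [2]], Q = [[1, 3], [2]].
Insert 5: appended to row 1. P = [[1, 4, 5], [2]], Q = [[1, 3, 4], [2]].
Insert 3: 3 bumps 4 from row 1; 4 appends to row 2. P = [[1, 3, 5], [2, 4]], Q = [[1, 3, 4], [2, 5]].

So P = [[1, 3, 5], [2, 4]], Q = [[1, 3, 4], [2, 5]].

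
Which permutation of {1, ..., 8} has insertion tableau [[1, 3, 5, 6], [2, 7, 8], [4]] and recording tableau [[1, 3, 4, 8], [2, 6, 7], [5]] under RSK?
Reverse RSK: for i = n, n-1, ..., 1, locate i in Q, remove the corresponding corner cell from P, and reverse-bump its entry up through P; the value ejected from row 1 is w(i).

So w = 4 2 7 8 1 3 5 6.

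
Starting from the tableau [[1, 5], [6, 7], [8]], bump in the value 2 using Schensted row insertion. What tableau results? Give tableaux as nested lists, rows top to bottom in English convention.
In row 1, 2 replaces 5 (the leftmost entry greater than 2); 5 is bumped to row 2. In row 2, 5 replaces 6 (the leftmost entry greater than 5); 6 is bumped to row 3. In row 3, 6 replaces 8 (the leftmost entry greater than 6); 8 is bumped to row 4. 8 starts a new row 4. The new tableau is [[1, 2], [5, 7], [6], [8]].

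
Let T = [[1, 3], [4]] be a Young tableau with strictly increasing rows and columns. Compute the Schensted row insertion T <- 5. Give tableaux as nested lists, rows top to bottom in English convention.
[[1, 3, 5], [4]]

5 is larger than every entry of row 1, so it is appended to row 1. The new tableau is [[1, 3, 5], [4]].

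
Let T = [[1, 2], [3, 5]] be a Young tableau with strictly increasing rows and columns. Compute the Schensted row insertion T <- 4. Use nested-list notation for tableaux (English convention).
4 is larger than every entry of row 1, so it is appended to row 1. The new tableau is [[1, 2, 4], [3, 5]].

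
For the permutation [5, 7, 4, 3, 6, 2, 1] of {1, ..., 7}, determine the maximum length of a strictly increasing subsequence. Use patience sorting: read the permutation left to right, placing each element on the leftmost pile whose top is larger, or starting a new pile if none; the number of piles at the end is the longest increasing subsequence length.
2

5: new pile. tops = [5]
7: new pile. tops = [5, 7]
4: onto pile 1 (replacing 5). tops = [4, 7]
3: onto pile 1 (replacing 4). tops = [3, 7]
6: onto pile 2 (replacing 7). tops = [3, 6]
2: onto pile 1 (replacing 3). tops = [2, 6]
1: onto pile 1 (replacing 2). tops = [1, 6]

2 piles, so the longest increasing subsequence has length 2.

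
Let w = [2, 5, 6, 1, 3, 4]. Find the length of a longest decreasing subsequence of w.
2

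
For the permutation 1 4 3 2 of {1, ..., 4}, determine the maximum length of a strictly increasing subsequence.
2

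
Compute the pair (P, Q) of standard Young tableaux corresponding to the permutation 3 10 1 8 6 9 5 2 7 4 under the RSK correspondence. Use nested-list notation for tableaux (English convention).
P = [[1, 2, 4], [3, 5, 7], [6, 9], [8], [10]], Q = [[1, 2, 6], [3, 4, 9], [5, 10], [7], [8]]

Insert each entry of the permutation into P by Schensted row insertion, recording in Q the position of each new cell.

Insert 3: appended to row 1. P = [[3]], Q = [[1]].
Insert 10: appended to row 1. P = [[3, 10]], Q = [[1, 2]].
Insert 1: 1 bumps 3 from row 1; 3 starts row 2. P = [[1, 10], [3]], Q = [[1, 2], [3]].
Insert 8: 8 bumps 10 from row 1; 10 appends to row 2. P = [[1, 8], [3, 10]], Q = [[1, 2], [3, 4]].
Insert 6: 6 bumps 8 from row 1; 8 bumps 10 from row 2; 10 starts row 3. P = [[1, 6], [3, 8], [10]], Q = [[1, 2], [3, 4], [5]].
Insert 9: appended to row 1. P = [[1, 6, 9], [3, 8], [10]], Q = [[1, 2, 6], [3, 4], [5]].
Insert 5: 5 bumps 6 from row 1; 6 bumps 8 from row 2; 8 bumps 10 from row 3; 10 starts row 4. P = [[1, 5, 9], [3, 6], [8], [10]], Q = [[1, 2, 6], [3, 4], [5], [7]].
Insert 2: 2 bumps 5 from row 1; 5 bumps 6 from row 2; 6 bumps 8 from row 3; 8 bumps 10 from row 4; 10 starts row 5. P = [[1, 2, 9], [3, 5], [6], [8], [10]], Q = [[1, 2, 6], [3, 4], [5], [7], [8]].
Insert 7: 7 bumps 9 from row 1; 9 appends to row 2. P = [[1, 2, 7], [3, 5, 9], [6], [8], [10]], Q = [[1, 2, 6], [3, 4, 9], [5], [7], [8]].
Insert 4: 4 bumps 7 from row 1; 7 bumps 9 from row 2; 9 appends to row 3. P = [[1, 2, 4], [3, 5, 7], [6, 9], [8], [10]], Q = [[1, 2, 6], [3, 4, 9], [5, 10], [7], [8]].

So P = [[1, 2, 4], [3, 5, 7], [6, 9], [8], [10]], Q = [[1, 2, 6], [3, 4, 9], [5, 10], [7], [8]].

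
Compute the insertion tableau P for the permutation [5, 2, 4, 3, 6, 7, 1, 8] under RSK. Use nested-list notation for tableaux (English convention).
After inserting 5: P = [[5]].
After inserting 2: P = [[2], [5]].
After inserting 4: P = [[2, 4], [5]].
After inserting 3: P = [[2, 3], [4], [5]].
After inserting 6: P = [[2, 3, 6], [4], [5]].
After inserting 7: P = [[2, 3, 6, 7], [4], [5]].
After inserting 1: P = [[1, 3, 6, 7], [2], [4], [5]].
After inserting 8: P = [[1, 3, 6, 7, 8], [2], [4], [5]].

So P = [[1, 3, 6, 7, 8], [2], [4], [5]].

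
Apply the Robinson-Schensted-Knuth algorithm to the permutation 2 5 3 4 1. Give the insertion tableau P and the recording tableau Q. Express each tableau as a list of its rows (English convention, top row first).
P = [[1, 3, 4], [2], [5]], Q = [[1, 2, 4], [3], [5]]

Insert each entry of the permutation into P by Schensted row insertion, recording in Q the position of each new cell.

Insert 2: appended to row 1. P = [[2]], Q = [[1]].
Insert 5: appended to row 1. P = [[2, 5]], Q = [[1, 2]].
Insert 3: 3 bumps 5 from row 1; 5 starts row 2. P = [[2, 3], [5]], Q = [[1, 2], [3]].
Insert 4: appended to row 1. P = [[2, 3, 4], [5]], Q = [[1, 2, 4], [3]].
Insert 1: 1 bumps 2 from row 1; 2 bumps 5 from row 2; 5 starts row 3. P = [[1, 3, 4], [2], [5]], Q = [[1, 2, 4], [3], [5]].

So P = [[1, 3, 4], [2], [5]], Q = [[1, 2, 4], [3], [5]].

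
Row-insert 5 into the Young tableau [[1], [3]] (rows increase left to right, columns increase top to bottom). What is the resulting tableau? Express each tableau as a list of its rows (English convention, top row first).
[[1, 5], [3]]

5 is larger than every entry of row 1, so it is appended to row 1. The new tableau is [[1, 5], [3]].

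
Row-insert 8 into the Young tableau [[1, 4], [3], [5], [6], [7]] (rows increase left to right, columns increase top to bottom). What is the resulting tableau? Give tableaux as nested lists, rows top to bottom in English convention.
[[1, 4, 8], [3], [5], [6], [7]]

8 is larger than every entry of row 1, so it is appended to row 1. The new tableau is [[1, 4, 8], [3], [5], [6], [7]].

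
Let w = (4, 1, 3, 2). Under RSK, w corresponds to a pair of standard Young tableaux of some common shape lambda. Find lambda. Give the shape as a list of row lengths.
Row-insert each entry into an empty tableau.

After inserting 4: P = [[4]].
After inserting 1: P = [[1], [4]].
After inserting 3: P = [[1, 3], [4]].
After inserting 2: P = [[1, 2], [3], [4]].

The final insertion tableau P = [[1, 2], [3], [4]] has shape [2, 1, 1].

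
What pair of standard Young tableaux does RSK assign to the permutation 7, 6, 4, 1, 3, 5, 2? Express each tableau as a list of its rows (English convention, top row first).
P = [[1, 2, 5], [3], [4], [6], [7]], Q = [[1, 5, 6], [2], [3], [4], [7]]

Insert each entry of the permutation into P by Schensted row insertion, recording in Q the position of each new cell.

Insert 7: appended to row 1. P = [[7]].
Insert 6: 6 bumps 7 from row 1; 7 starts row 2. P = [[6], [7]].
Insert 4: 4 bumps 6 from row 1; 6 bumps 7 from row 2; 7 starts row 3. P = [[4], [6], [7]].
Insert 1: 1 bumps 4 from row 1; 4 bumps 6 from row 2; 6 bumps 7 from row 3; 7 starts row 4. P = [[1], [4], [6], [7]].
Insert 3: appended to row 1. P = [[1, 3], [4], [6], [7]].
Insert 5: appended to row 1. P = [[1, 3, 5], [4], [6], [7]].
Insert 2: 2 bumps 3 from row 1; 3 bumps 4 from row 2; 4 bumps 6 from row 3; 6 bumps 7 from row 4; 7 starts row 5. P = [[1, 2, 5], [3], [4], [6], [7]].

So P = [[1, 2, 5], [3], [4], [6], [7]], Q = [[1, 5, 6], [2], [3], [4], [7]].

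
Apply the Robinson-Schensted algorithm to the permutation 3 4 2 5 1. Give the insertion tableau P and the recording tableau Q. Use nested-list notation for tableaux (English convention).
Insert each entry of the permutation into P by Schensted row insertion, recording in Q the position of each new cell.

Insert 3: appended to row 1. P = [[3]].
Insert 4: appended to row 1. P = [[3, 4]].
Insert 2: 2 bumps 3 from row 1; 3 starts row 2. P = [[2, 4], [3]].
Insert 5: appended to row 1. P = [[2, 4, 5], [3]].
Insert 1: 1 bumps 2 from row 1; 2 bumps 3 from row 2; 3 starts row 3. P = [[1, 4, 5], [2], [3]].

So P = [[1, 4, 5], [2], [3]], Q = [[1, 2, 4], [3], [5]].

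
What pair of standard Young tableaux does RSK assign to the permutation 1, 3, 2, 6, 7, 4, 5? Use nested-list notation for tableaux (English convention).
P = [[1, 2, 4, 5], [3, 6, 7]], Q = [[1, 2, 4, 5], [3, 6, 7]]

Insert each entry of the permutation into P by Schensted row insertion, recording in Q the position of each new cell.

Insert 1: appended to row 1. P = [[1]], Q = [[1]].
Insert 3: appended to row 1. P = [[1, 3]], Q = [[1, 2]].
Insert 2: 2 bumps 3 from row 1; 3 starts row 2. P = [[1, 2], [3]], Q = [[1, 2], [3]].
Insert 6: appended to row 1. P = [[1, 2, 6], [3]], Q = [[1, 2, 4], [3]].
Insert 7: appended to row 1. P = [[1, 2, 6, 7], [3]], Q = [[1, 2, 4, 5], [3]].
Insert 4: 4 bumps 6 from row 1; 6 appends to row 2. P = [[1, 2, 4, 7], [3, 6]], Q = [[1, 2, 4, 5], [3, 6]].
Insert 5: 5 bumps 7 from row 1; 7 appends to row 2. P = [[1, 2, 4, 5], [3, 6, 7]], Q = [[1, 2, 4, 5], [3, 6, 7]].

So P = [[1, 2, 4, 5], [3, 6, 7]], Q = [[1, 2, 4, 5], [3, 6, 7]].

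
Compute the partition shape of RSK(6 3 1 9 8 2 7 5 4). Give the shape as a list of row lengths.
[3, 2, 2, 1, 1]

RSK row insertion gives P = [[1, 2, 4], [3, 5], [6, 7], [8], [9]], which has shape [3, 2, 2, 1, 1].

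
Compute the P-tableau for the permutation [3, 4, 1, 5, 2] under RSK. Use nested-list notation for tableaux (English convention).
After inserting 3: P = [[3]].
After inserting 4: P = [[3, 4]].
After inserting 1: P = [[1, 4], [3]].
After inserting 5: P = [[1, 4, 5], [3]].
After inserting 2: P = [[1, 2, 5], [3, 4]].

So P = [[1, 2, 5], [3, 4]].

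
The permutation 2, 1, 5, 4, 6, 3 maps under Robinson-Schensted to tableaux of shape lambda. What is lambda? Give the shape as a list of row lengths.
[3, 2, 1]

Row-insert each entry into an empty tableau.

After inserting 2: P = [[2]].
After inserting 1: P = [[1], [2]].
After inserting 5: P = [[1, 5], [2]].
After inserting 4: P = [[1, 4], [2, 5]].
After inserting 6: P = [[1, 4, 6], [2, 5]].
After inserting 3: P = [[1, 3, 6], [2, 4], [5]].

The final insertion tableau P = [[1, 3, 6], [2, 4], [5]] has shape [3, 2, 1].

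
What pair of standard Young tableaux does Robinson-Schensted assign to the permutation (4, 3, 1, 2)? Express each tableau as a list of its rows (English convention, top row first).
Insert each entry of the permutation into P by Schensted row insertion, recording in Q the position of each new cell.

After inserting 4: P = [[4]].
After inserting 3: P = [[3], [4]].
After inserting 1: P = [[1], [3], [4]].
After inserting 2: P = [[1, 2], [3], [4]].

So P = [[1, 2], [3], [4]], Q = [[1, 4], [2], [3]].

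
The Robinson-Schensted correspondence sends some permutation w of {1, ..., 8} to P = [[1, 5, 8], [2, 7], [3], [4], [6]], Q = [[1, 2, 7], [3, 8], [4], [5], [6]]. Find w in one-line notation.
Reverse the RSK construction: for i from n down to 1, find the cell of Q containing i, remove the entry at that cell from P, and reverse-bump it up through P; the value ejected from row 1 is w(i).

Step i=8: Q has 8 at row 2, column 2; remove 7 from row 2 of P and reverse-bump: 7 enters row 1 and ejects 5. So w(8) = 5. P is now [[1, 7, 8], [2], [3], [4], [6]].
Step i=7: Q has 7 at row 1, column 3; remove that cell from P, ejecting 8. So w(7) = 8. P is now [[1, 7], [2], [3], [4], [6]].
Step i=6: Q has 6 at row 5, column 1; remove 6 from row 5 of P and reverse-bump: 6 enters row 4 and ejects 4; 4 enters row 3 and ejects 3; 3 enters row 2 and ejects 2; 2 enters row 1 and ejects 1. So w(6) = 1. P is now [[2, 7], [3], [4], [6]].
Step i=5: Q has 5 at row 4, column 1; remove 6 from row 4 of P and reverse-bump: 6 enters row 3 and ejects 4; 4 enters row 2 and ejects 3; 3 enters row 1 and ejects 2. So w(5) = 2. P is now [[3, 7], [4], [6]].
Step i=4: Q has 4 at row 3, column 1; remove 6 from row 3 of P and reverse-bump: 6 enters row 2 and ejects 4; 4 enters row 1 and ejects 3. So w(4) = 3. P is now [[4, 7], [6]].
Step i=3: Q has 3 at row 2, column 1; remove 6 from row 2 of P and reverse-bump: 6 enters row 1 and ejects 4. So w(3) = 4. P is now [[6, 7]].
Step i=2: Q has 2 at row 1, column 2; remove that cell from P, ejecting 7. So w(2) = 7. P is now [[6]].
Step i=1: Q has 1 at row 1, column 1; remove that cell from P, ejecting 6. So w(1) = 6. P is now [].

So w = 6 7 4 3 2 1 8 5.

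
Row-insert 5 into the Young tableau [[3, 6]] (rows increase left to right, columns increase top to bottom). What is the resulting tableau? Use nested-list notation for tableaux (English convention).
In row 1, 5 replaces 6 (the leftmost entry greater than 5); 6 is bumped to row 2. 6 starts a new row 2. The new tableau is [[3, 5], [6]].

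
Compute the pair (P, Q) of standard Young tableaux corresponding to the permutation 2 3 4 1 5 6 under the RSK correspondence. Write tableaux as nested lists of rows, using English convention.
P = [[1, 3, 4, 5, 6], [2]], Q = [[1, 2, 3, 5, 6], [4]]

Insert each entry of the permutation into P by Schensted row insertion, recording in Q the position of each new cell.

Insert 2: appended to row 1. P = [[2]].
Insert 3: appended to row 1. P = [[2, 3]].
Insert 4: appended to row 1. P = [[2, 3, 4]].
Insert 1: 1 bumps 2 from row 1; 2 starts row 2. P = [[1, 3, 4], [2]].
Insert 5: appended to row 1. P = [[1, 3, 4, 5], [2]].
Insert 6: appended to row 1. P = [[1, 3, 4, 5, 6], [2]].

So P = [[1, 3, 4, 5, 6], [2]], Q = [[1, 2, 3, 5, 6], [4]].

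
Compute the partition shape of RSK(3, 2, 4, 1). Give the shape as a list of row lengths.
[2, 1, 1]

RSK row insertion gives P = [[1, 4], [2], [3]], which has shape [2, 1, 1].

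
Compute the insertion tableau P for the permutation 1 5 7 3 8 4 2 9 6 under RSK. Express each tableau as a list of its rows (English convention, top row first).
Insert 1: appended to row 1. P = [[1]].
Insert 5: appended to row 1. P = [[1, 5]].
Insert 7: appended to row 1. P = [[1, 5, 7]].
Insert 3: 3 bumps 5 from row 1; 5 starts row 2. P = [[1, 3, 7], [5]].
Insert 8: appended to row 1. P = [[1, 3, 7, 8], [5]].
Insert 4: 4 bumps 7 from row 1; 7 appends to row 2. P = [[1, 3, 4, 8], [5, 7]].
Insert 2: 2 bumps 3 from row 1; 3 bumps 5 from row 2; 5 starts row 3. P = [[1, 2, 4, 8], [3, 7], [5]].
Insert 9: appended to row 1. P = [[1, 2, 4, 8, 9], [3, 7], [5]].
Insert 6: 6 bumps 8 from row 1; 8 appends to row 2. P = [[1, 2, 4, 6, 9], [3, 7, 8], [5]].

So P = [[1, 2, 4, 6, 9], [3, 7, 8], [5]].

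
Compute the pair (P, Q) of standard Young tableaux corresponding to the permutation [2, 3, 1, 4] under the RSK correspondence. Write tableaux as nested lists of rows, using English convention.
P = [[1, 3, 4], [2]], Q = [[1, 2, 4], [3]]

Insert each entry of the permutation into P by Schensted row insertion, recording in Q the position of each new cell.

Insert 2: appended to row 1. P = [[2]].
Insert 3: appended to row 1. P = [[2, 3]].
Insert 1: 1 bumps 2 from row 1; 2 starts row 2. P = [[1, 3], [2]].
Insert 4: appended to row 1. P = [[1, 3, 4], [2]].

So P = [[1, 3, 4], [2]], Q = [[1, 2, 4], [3]].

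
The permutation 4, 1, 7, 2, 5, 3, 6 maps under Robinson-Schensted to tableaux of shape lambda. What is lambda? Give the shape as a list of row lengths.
Row-insert each entry into an empty tableau.

After inserting 4: P = [[4]].
After inserting 1: P = [[1], [4]].
After inserting 7: P = [[1, 7], [4]].
After inserting 2: P = [[1, 2], [4, 7]].
After inserting 5: P = [[1, 2, 5], [4, 7]].
After inserting 3: P = [[1, 2, 3], [4, 5], [7]].
After inserting 6: P = [[1, 2, 3, 6], [4, 5], [7]].

The final insertion tableau P = [[1, 2, 3, 6], [4, 5], [7]] has shape [4, 2, 1].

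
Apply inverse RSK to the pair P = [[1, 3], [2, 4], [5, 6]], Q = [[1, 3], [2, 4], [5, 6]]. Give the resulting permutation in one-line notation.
5 2 6 4 1 3

Reverse the RSK construction: for i from n down to 1, find the cell of Q containing i, remove the entry at that cell from P, and reverse-bump it up through P; the value ejected from row 1 is w(i).

Step i=6: Q has 6 at row 3, column 2; remove 6 from row 3 of P and reverse-bump: 6 enters row 2 and ejects 4; 4 enters row 1 and ejects 3. So w(6) = 3. P is now [[1, 4], [2, 6], [5]].
Step i=5: Q has 5 at row 3, column 1; remove 5 from row 3 of P and reverse-bump: 5 enters row 2 and ejects 2; 2 enters row 1 and ejects 1. So w(5) = 1. P is now [[2, 4], [5, 6]].
Step i=4: Q has 4 at row 2, column 2; remove 6 from row 2 of P and reverse-bump: 6 enters row 1 and ejects 4. So w(4) = 4. P is now [[2, 6], [5]].
Step i=3: Q has 3 at row 1, column 2; remove that cell from P, ejecting 6. So w(3) = 6. P is now [[2], [5]].
Step i=2: Q has 2 at row 2, column 1; remove 5 from row 2 of P and reverse-bump: 5 enters row 1 and ejects 2. So w(2) = 2. P is now [[5]].
Step i=1: Q has 1 at row 1, column 1; remove that cell from P, ejecting 5. So w(1) = 5. P is now [].

So w = 5 2 6 4 1 3.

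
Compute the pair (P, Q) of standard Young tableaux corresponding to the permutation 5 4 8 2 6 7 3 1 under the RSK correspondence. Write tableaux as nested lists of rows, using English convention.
Insert each entry of the permutation into P by Schensted row insertion, recording in Q the position of each new cell.

Insert 5: appended to row 1. P = [[5]].
Insert 4: 4 bumps 5 from row 1; 5 starts row 2. P = [[4], [5]].
Insert 8: appended to row 1. P = [[4, 8], [5]].
Insert 2: 2 bumps 4 from row 1; 4 bumps 5 from row 2; 5 starts row 3. P = [[2, 8], [4], [5]].
Insert 6: 6 bumps 8 from row 1; 8 appends to row 2. P = [[2, 6], [4, 8], [5]].
Insert 7: appended to row 1. P = [[2, 6, 7], [4, 8], [5]].
Insert 3: 3 bumps 6 from row 1; 6 bumps 8 from row 2; 8 appends to row 3. P = [[2, 3, 7], [4, 6], [5, 8]].
Insert 1: 1 bumps 2 from row 1; 2 bumps 4 from row 2; 4 bumps 5 from row 3; 5 starts row 4. P = [[1, 3, 7], [2, 6], [4, 8], [5]].

So P = [[1, 3, 7], [2, 6], [4, 8], [5]], Q = [[1, 3, 6], [2, 5], [4, 7], [8]].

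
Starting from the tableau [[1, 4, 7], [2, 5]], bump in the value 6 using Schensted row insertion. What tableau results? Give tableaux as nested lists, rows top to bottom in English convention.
In row 1, 6 replaces 7 (the leftmost entry greater than 6); 7 is bumped to row 2. 7 is appended to row 2. The new tableau is [[1, 4, 6], [2, 5, 7]].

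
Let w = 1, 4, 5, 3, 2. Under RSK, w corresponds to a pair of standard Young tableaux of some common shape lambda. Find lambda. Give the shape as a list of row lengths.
RSK row insertion gives P = [[1, 2, 5], [3], [4]], which has shape [3, 1, 1].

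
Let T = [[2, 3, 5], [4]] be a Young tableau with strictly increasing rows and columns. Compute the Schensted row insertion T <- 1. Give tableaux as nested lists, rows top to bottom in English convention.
In row 1, 1 replaces 2 (the leftmost entry greater than 1); 2 is bumped to row 2. In row 2, 2 replaces 4 (the leftmost entry greater than 2); 4 is bumped to row 3. 4 starts a new row 3. The new tableau is [[1, 3, 5], [2], [4]].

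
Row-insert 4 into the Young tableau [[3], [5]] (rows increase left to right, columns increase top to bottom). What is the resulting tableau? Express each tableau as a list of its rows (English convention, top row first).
[[3, 4], [5]]

4 is larger than every entry of row 1, so it is appended to row 1. The new tableau is [[3, 4], [5]].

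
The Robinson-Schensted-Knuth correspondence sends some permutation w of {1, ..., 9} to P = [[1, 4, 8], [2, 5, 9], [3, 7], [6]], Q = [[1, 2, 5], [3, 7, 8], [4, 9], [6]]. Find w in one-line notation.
Reverse the RSK construction: for i from n down to 1, find the cell of Q containing i, remove the entry at that cell from P, and reverse-bump it up through P; the value ejected from row 1 is w(i).

Step i=9: Q has 9 at row 3, column 2; remove 7 from row 3 of P and reverse-bump: 7 enters row 2 and ejects 5; 5 enters row 1 and ejects 4. So w(9) = 4. P is now [[1, 5, 8], [2, 7, 9], [3], [6]].
Step i=8: Q has 8 at row 2, column 3; remove 9 from row 2 of P and reverse-bump: 9 enters row 1 and ejects 8. So w(8) = 8. P is now [[1, 5, 9], [2, 7], [3], [6]].
Step i=7: Q has 7 at row 2, column 2; remove 7 from row 2 of P and reverse-bump: 7 enters row 1 and ejects 5. So w(7) = 5. P is now [[1, 7, 9], [2], [3], [6]].
Step i=6: Q has 6 at row 4, column 1; remove 6 from row 4 of P and reverse-bump: 6 enters row 3 and ejects 3; 3 enters row 2 and ejects 2; 2 enters row 1 and ejects 1. So w(6) = 1. P is now [[2, 7, 9], [3], [6]].
Step i=5: Q has 5 at row 1, column 3; remove that cell from P, ejecting 9. So w(5) = 9. P is now [[2, 7], [3], [6]].
Step i=4: Q has 4 at row 3, column 1; remove 6 from row 3 of P and reverse-bump: 6 enters row 2 and ejects 3; 3 enters row 1 and ejects 2. So w(4) = 2. P is now [[3, 7], [6]].
Step i=3: Q has 3 at row 2, column 1; remove 6 from row 2 of P and reverse-bump: 6 enters row 1 and ejects 3. So w(3) = 3. P is now [[6, 7]].
Step i=2: Q has 2 at row 1, column 2; remove that cell from P, ejecting 7. So w(2) = 7. P is now [[6]].
Step i=1: Q has 1 at row 1, column 1; remove that cell from P, ejecting 6. So w(1) = 6. P is now [].

So w = 6 7 3 2 9 1 5 8 4.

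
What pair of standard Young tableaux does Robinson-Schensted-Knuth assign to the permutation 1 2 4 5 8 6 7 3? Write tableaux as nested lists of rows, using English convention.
P = [[1, 2, 3, 5, 6, 7], [4], [8]], Q = [[1, 2, 3, 4, 5, 7], [6], [8]]

Insert each entry of the permutation into P by Schensted row insertion, recording in Q the position of each new cell.

Insert 1: appended to row 1. P = [[1]], Q = [[1]].
Insert 2: appended to row 1. P = [[1, 2]], Q = [[1, 2]].
Insert 4: appended to row 1. P = [[1, 2, 4]], Q = [[1, 2, 3]].
Insert 5: appended to row 1. P = [[1, 2, 4, 5]], Q = [[1, 2, 3, 4]].
Insert 8: appended to row 1. P = [[1, 2, 4, 5, 8]], Q = [[1, 2, 3, 4, 5]].
Insert 6: 6 bumps 8 from row 1; 8 starts row 2. P = [[1, 2, 4, 5, 6], [8]], Q = [[1, 2, 3, 4, 5], [6]].
Insert 7: appended to row 1. P = [[1, 2, 4, 5, 6, 7], [8]], Q = [[1, 2, 3, 4, 5, 7], [6]].
Insert 3: 3 bumps 4 from row 1; 4 bumps 8 from row 2; 8 starts row 3. P = [[1, 2, 3, 5, 6, 7], [4], [8]], Q = [[1, 2, 3, 4, 5, 7], [6], [8]].

So P = [[1, 2, 3, 5, 6, 7], [4], [8]], Q = [[1, 2, 3, 4, 5, 7], [6], [8]].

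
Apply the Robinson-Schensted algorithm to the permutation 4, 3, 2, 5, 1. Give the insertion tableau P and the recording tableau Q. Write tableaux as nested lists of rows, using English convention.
Insert each entry of the permutation into P by Schensted row insertion, recording in Q the position of each new cell.

Insert 4: appended to row 1. P = [[4]].
Insert 3: 3 bumps 4 from row 1; 4 starts row 2. P = [[3], [4]].
Insert 2: 2 bumps 3 from row 1; 3 bumps 4 from row 2; 4 starts row 3. P = [[2], [3], [4]].
Insert 5: appended to row 1. P = [[2, 5], [3], [4]].
Insert 1: 1 bumps 2 from row 1; 2 bumps 3 from row 2; 3 bumps 4 from row 3; 4 starts row 4. P = [[1, 5], [2], [3], [4]].

So P = [[1, 5], [2], [3], [4]], Q = [[1, 4], [2], [3], [5]].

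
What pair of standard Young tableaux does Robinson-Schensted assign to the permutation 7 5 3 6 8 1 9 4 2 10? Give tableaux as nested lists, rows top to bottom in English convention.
P = [[1, 2, 8, 9, 10], [3, 4], [5, 6], [7]], Q = [[1, 4, 5, 7, 10], [2, 8], [3, 9], [6]]

Insert each entry of the permutation into P by Schensted row insertion, recording in Q the position of each new cell.

Insert 7: appended to row 1. P = [[7]].
Insert 5: 5 bumps 7 from row 1; 7 starts row 2. P = [[5], [7]].
Insert 3: 3 bumps 5 from row 1; 5 bumps 7 from row 2; 7 starts row 3. P = [[3], [5], [7]].
Insert 6: appended to row 1. P = [[3, 6], [5], [7]].
Insert 8: appended to row 1. P = [[3, 6, 8], [5], [7]].
Insert 1: 1 bumps 3 from row 1; 3 bumps 5 from row 2; 5 bumps 7 from row 3; 7 starts row 4. P = [[1, 6, 8], [3], [5], [7]].
Insert 9: appended to row 1. P = [[1, 6, 8, 9], [3], [5], [7]].
Insert 4: 4 bumps 6 from row 1; 6 appends to row 2. P = [[1, 4, 8, 9], [3, 6], [5], [7]].
Insert 2: 2 bumps 4 from row 1; 4 bumps 6 from row 2; 6 appends to row 3. P = [[1, 2, 8, 9], [3, 4], [5, 6], [7]].
Insert 10: appended to row 1. P = [[1, 2, 8, 9, 10], [3, 4], [5, 6], [7]].

So P = [[1, 2, 8, 9, 10], [3, 4], [5, 6], [7]], Q = [[1, 4, 5, 7, 10], [2, 8], [3, 9], [6]].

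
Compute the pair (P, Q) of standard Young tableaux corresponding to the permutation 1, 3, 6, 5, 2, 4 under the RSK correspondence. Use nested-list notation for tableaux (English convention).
P = [[1, 2, 4], [3, 5], [6]], Q = [[1, 2, 3], [4, 6], [5]]

Insert each entry of the permutation into P by Schensted row insertion, recording in Q the position of each new cell.

After inserting 1: P = [[1]].
After inserting 3: P = [[1, 3]].
After inserting 6: P = [[1, 3, 6]].
After inserting 5: P = [[1, 3, 5], [6]].
After inserting 2: P = [[1, 2, 5], [3], [6]].
After inserting 4: P = [[1, 2, 4], [3, 5], [6]].

So P = [[1, 2, 4], [3, 5], [6]], Q = [[1, 2, 3], [4, 6], [5]].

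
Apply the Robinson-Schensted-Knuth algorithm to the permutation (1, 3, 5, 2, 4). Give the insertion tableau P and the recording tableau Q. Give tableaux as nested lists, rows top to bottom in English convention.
P = [[1, 2, 4], [3, 5]], Q = [[1, 2, 3], [4, 5]]

Insert each entry of the permutation into P by Schensted row insertion, recording in Q the position of each new cell.

Insert 1: appended to row 1. P = [[1]].
Insert 3: appended to row 1. P = [[1, 3]].
Insert 5: appended to row 1. P = [[1, 3, 5]].
Insert 2: 2 bumps 3 from row 1; 3 starts row 2. P = [[1, 2, 5], [3]].
Insert 4: 4 bumps 5 from row 1; 5 appends to row 2. P = [[1, 2, 4], [3, 5]].

So P = [[1, 2, 4], [3, 5]], Q = [[1, 2, 3], [4, 5]].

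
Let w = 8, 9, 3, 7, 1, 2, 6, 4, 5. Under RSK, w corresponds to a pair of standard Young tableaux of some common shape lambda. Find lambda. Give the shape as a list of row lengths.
Row-insert each entry into an empty tableau.

After inserting 8: P = [[8]].
After inserting 9: P = [[8, 9]].
After inserting 3: P = [[3, 9], [8]].
After inserting 7: P = [[3, 7], [8, 9]].
After inserting 1: P = [[1, 7], [3, 9], [8]].
After inserting 2: P = [[1, 2], [3, 7], [8, 9]].
After inserting 6: P = [[1, 2, 6], [3, 7], [8, 9]].
After inserting 4: P = [[1, 2, 4], [3, 6], [7, 9], [8]].
After inserting 5: P = [[1, 2, 4, 5], [3, 6], [7, 9], [8]].

The final insertion tableau P = [[1, 2, 4, 5], [3, 6], [7, 9], [8]] has shape [4, 2, 2, 1].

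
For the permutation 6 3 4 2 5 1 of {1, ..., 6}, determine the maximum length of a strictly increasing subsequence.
3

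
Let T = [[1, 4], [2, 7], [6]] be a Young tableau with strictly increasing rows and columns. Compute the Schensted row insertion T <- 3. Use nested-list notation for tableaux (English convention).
[[1, 3], [2, 4], [6, 7]]

In row 1, 3 replaces 4 (the leftmost entry greater than 3); 4 is bumped to row 2. In row 2, 4 replaces 7 (the leftmost entry greater than 4); 7 is bumped to row 3. 7 is appended to row 3. The new tableau is [[1, 3], [2, 4], [6, 7]].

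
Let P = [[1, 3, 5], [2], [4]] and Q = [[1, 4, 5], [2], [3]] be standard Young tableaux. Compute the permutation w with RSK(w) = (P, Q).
Reverse the RSK construction: for i from n down to 1, find the cell of Q containing i, remove the entry at that cell from P, and reverse-bump it up through P; the value ejected from row 1 is w(i).

Step i=5: Q has 5 at row 1, column 3; remove that cell from P, ejecting 5. So w(5) = 5. P is now [[1, 3], [2], [4]].
Step i=4: Q has 4 at row 1, column 2; remove that cell from P, ejecting 3. So w(4) = 3. P is now [[1], [2], [4]].
Step i=3: Q has 3 at row 3, column 1; remove 4 from row 3 of P and reverse-bump: 4 enters row 2 and ejects 2; 2 enters row 1 and ejects 1. So w(3) = 1. P is now [[2], [4]].
Step i=2: Q has 2 at row 2, column 1; remove 4 from row 2 of P and reverse-bump: 4 enters row 1 and ejects 2. So w(2) = 2. P is now [[4]].
Step i=1: Q has 1 at row 1, column 1; remove that cell from P, ejecting 4. So w(1) = 4. P is now [].

So w = 4 2 1 3 5.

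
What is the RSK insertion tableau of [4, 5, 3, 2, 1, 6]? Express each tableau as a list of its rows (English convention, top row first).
Insert 4: appended to row 1. P = [[4]].
Insert 5: appended to row 1. P = [[4, 5]].
Insert 3: 3 bumps 4 from row 1; 4 starts row 2. P = [[3, 5], [4]].
Insert 2: 2 bumps 3 from row 1; 3 bumps 4 from row 2; 4 starts row 3. P = [[2, 5], [3], [4]].
Insert 1: 1 bumps 2 from row 1; 2 bumps 3 from row 2; 3 bumps 4 from row 3; 4 starts row 4. P = [[1, 5], [2], [3], [4]].
Insert 6: appended to row 1. P = [[1, 5, 6], [2], [3], [4]].

So P = [[1, 5, 6], [2], [3], [4]].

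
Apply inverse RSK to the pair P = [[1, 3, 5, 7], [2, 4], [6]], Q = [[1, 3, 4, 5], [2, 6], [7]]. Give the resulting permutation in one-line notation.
Reverse the RSK construction: for i from n down to 1, find the cell of Q containing i, remove the entry at that cell from P, and reverse-bump it up through P; the value ejected from row 1 is w(i).

Step i=7: Q has 7 at row 3, column 1; remove 6 from row 3 of P and reverse-bump: 6 enters row 2 and ejects 4; 4 enters row 1 and ejects 3. So w(7) = 3. P is now [[1, 4, 5, 7], [2, 6]].
Step i=6: Q has 6 at row 2, column 2; remove 6 from row 2 of P and reverse-bump: 6 enters row 1 and ejects 5. So w(6) = 5. P is now [[1, 4, 6, 7], [2]].
Step i=5: Q has 5 at row 1, column 4; remove that cell from P, ejecting 7. So w(5) = 7. P is now [[1, 4, 6], [2]].
Step i=4: Q has 4 at row 1, column 3; remove that cell from P, ejecting 6. So w(4) = 6. P is now [[1, 4], [2]].
Step i=3: Q has 3 at row 1, column 2; remove that cell from P, ejecting 4. So w(3) = 4. P is now [[1], [2]].
Step i=2: Q has 2 at row 2, column 1; remove 2 from row 2 of P and reverse-bump: 2 enters row 1 and ejects 1. So w(2) = 1. P is now [[2]].
Step i=1: Q has 1 at row 1, column 1; remove that cell from P, ejecting 2. So w(1) = 2. P is now [].

So w = 2 1 4 6 7 5 3.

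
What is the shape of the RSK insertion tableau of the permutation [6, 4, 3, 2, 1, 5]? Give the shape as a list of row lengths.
[2, 1, 1, 1, 1]

Row-insert each entry into an empty tableau.

After inserting 6: P = [[6]].
After inserting 4: P = [[4], [6]].
After inserting 3: P = [[3], [4], [6]].
After inserting 2: P = [[2], [3], [4], [6]].
After inserting 1: P = [[1], [2], [3], [4], [6]].
After inserting 5: P = [[1, 5], [2], [3], [4], [6]].

The final insertion tableau P = [[1, 5], [2], [3], [4], [6]] has shape [2, 1, 1, 1, 1].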